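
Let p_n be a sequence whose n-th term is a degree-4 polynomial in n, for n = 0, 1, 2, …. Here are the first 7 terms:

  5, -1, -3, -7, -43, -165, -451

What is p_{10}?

1st diffs: -6, -2, -4, -36, -122, -286.
2nd diffs: 4, -2, -32, -86, -164.
3rd diffs: -6, -30, -54, -78.
4th diffs: -24, -24, -24 (constant).
So p_n = -n^4 + 5n^3 - 6n^2 - 4n + 5.
Evaluating at n = 10 gives p_{10} = -5635.

-5635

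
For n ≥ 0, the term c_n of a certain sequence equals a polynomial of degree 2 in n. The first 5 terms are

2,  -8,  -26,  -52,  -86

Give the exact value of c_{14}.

1st diffs: -10, -18, -26, -34.
2nd diffs: -8, -8, -8 (constant).
Newton forward-difference form: c_n = 2 + (-10)·C(n,1) + (-8)·C(n,2).
At n = 14: n = 14, so c_{14} = 2 - 140 - 728 = -866.

-866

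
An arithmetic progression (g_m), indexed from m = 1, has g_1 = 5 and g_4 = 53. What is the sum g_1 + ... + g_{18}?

Common difference d = (53 - 5) / (4 - 1) = 16.
g_m = 5 + (m - 1)·16.
g_{18} = 277; S = 18·(5 + 277)/2 = 2538.

2538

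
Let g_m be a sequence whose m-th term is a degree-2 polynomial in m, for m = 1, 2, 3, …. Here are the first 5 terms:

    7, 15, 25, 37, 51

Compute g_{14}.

1st diffs: 8, 10, 12, 14.
2nd diffs: 2, 2, 2 (constant).
Newton forward-difference form: g_m = 7 + 8·C(m-1,1) + 2·C(m-1,2).
At m = 14: m-1 = 13, so g_{14} = 7 + 104 + 156 = 267.

267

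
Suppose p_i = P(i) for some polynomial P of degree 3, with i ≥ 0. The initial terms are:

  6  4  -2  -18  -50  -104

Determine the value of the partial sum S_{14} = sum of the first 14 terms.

-7560

1st diffs: -2, -6, -16, -32, -54.
2nd diffs: -4, -10, -16, -22.
3rd diffs: -6, -6, -6 (constant).
Newton forward-difference form: p_i = 6 + (-2)·C(i,1) + (-4)·C(i,2) + (-6)·C(i,3).
Continuing: …, -186, -302, -458, -660, …, p_{13} = -2048.
Summing i = 0..13 (14 terms) gives -7560.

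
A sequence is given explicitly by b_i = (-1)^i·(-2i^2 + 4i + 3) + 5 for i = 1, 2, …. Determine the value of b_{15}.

(-1)^15 = -1; -2i^2 + 4i + 3 at i=15 is -387; so b_{15} = 392.

392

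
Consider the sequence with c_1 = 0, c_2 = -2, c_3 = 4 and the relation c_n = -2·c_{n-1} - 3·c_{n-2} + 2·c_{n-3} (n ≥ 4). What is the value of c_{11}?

Step forward from the initial values:
c_4 = -2; c_5 = -12; c_6 = 38; c_7 = -44; c_8 = -50; c_9 = 308; c_{10} = -554; c_{11} = 84.

84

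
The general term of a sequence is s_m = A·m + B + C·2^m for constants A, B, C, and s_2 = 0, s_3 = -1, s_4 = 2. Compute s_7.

Write the equations: 2A + B + 4C = 0; 3A + B + 8C = -1; 4A + B + 16C = 2.
Subtracting the first from the second: A + 4C = -1.
Subtracting the second from the third: A + 8C = 3.
Solving: C = 1, A = -5, then B = 6.
Hence s_7 = -5·7 + 6 + 1·128 = 99.

99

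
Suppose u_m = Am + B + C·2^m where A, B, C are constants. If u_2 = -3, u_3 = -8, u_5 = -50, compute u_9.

Plug in m = 2, 3, 5: 2A + B + 4C = -3; 3A + B + 8C = -8; 5A + B + 32C = -50.
Subtracting the first from the second: A + 4C = -5.
Subtracting the second from the third: 2A + 24C = -42.
Solving: C = -2, A = 3, then B = -1.
Hence u_9 = 3·9 + (-1) + (-2)·512 = -998.

-998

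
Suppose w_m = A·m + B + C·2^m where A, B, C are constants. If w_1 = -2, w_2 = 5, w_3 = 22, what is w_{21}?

10485688

Write the equations: A + B + 2C = -2; 2A + B + 4C = 5; 3A + B + 8C = 22.
Subtracting the first from the second: A + 2C = 7.
Subtracting the second from the third: A + 4C = 17.
Solving: C = 5, A = -3, then B = -9.
So w_m = -3·m + (-9) + 5·2^m; at m=21 this is 10485688.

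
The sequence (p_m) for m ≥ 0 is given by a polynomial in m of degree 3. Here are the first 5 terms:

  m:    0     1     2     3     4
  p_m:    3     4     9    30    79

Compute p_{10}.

1st diffs: 1, 5, 21, 49.
2nd diffs: 4, 16, 28.
3rd diffs: 12, 12 (constant).
Newton forward-difference form: p_m = 3 + 1·C(m,1) + 4·C(m,2) + 12·C(m,3).
At m = 10: m = 10, so p_{10} = 3 + 10 + 180 + 1440 = 1633.

1633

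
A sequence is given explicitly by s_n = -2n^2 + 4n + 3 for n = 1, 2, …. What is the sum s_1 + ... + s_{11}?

-715

Over n = 1..11: Σn = 66, Σn² = 506.
Total = (-2)·506 + (4)·66 + (3)·11 = -715.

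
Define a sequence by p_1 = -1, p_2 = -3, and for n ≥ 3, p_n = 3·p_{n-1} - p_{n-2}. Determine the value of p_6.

Applying the relation repeatedly:
p_3 = -8;  p_4 = -21;  p_5 = -55;  p_6 = -144.

-144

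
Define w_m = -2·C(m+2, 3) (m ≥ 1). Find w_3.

C(5, 3) = 10, so w_3 = -20.

-20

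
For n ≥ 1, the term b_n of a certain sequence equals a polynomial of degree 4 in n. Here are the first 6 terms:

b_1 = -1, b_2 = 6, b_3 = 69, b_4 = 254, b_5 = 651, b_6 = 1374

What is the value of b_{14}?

40494

1st diffs: 7, 63, 185, 397, 723.
2nd diffs: 56, 122, 212, 326.
3rd diffs: 66, 90, 114.
4th diffs: 24, 24 (constant).
Newton forward-difference form: b_n = -1 + 7·C(n-1,1) + 56·C(n-1,2) + 66·C(n-1,3) + 24·C(n-1,4).
At n = 14: n-1 = 13, so b_{14} = -1 + 91 + 4368 + 18876 + 17160 = 40494.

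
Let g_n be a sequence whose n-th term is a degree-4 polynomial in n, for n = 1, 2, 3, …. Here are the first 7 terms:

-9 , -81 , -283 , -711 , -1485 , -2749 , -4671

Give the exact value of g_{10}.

1st diffs: -72, -202, -428, -774, -1264, -1922.
2nd diffs: -130, -226, -346, -490, -658.
3rd diffs: -96, -120, -144, -168.
4th diffs: -24, -24, -24 (constant).
Newton forward-difference form: g_n = -9 + (-72)·C(n-1,1) + (-130)·C(n-1,2) + (-96)·C(n-1,3) + (-24)·C(n-1,4).
At n = 10: n-1 = 9, so g_{10} = -9 - 648 - 4680 - 8064 - 3024 = -16425.

-16425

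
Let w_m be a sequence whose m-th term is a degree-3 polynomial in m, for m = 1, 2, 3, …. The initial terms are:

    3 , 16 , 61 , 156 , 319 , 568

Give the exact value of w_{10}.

1st diffs: 13, 45, 95, 163, 249.
2nd diffs: 32, 50, 68, 86.
3rd diffs: 18, 18, 18 (constant).
Newton forward-difference form: w_m = 3 + 13·C(m-1,1) + 32·C(m-1,2) + 18·C(m-1,3).
At m = 10: m-1 = 9, so w_{10} = 3 + 117 + 1152 + 1512 = 2784.

2784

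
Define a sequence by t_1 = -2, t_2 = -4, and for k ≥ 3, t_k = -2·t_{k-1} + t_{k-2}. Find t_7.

Compute successive terms:
t_3 = 6, t_4 = -16, t_5 = 38, t_6 = -92, t_7 = 222.

222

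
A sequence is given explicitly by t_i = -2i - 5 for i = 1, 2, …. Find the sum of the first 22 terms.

Over i = 1..22: Σi = 253.
Total = (-2)·253 + (-5)·22 = -616.

-616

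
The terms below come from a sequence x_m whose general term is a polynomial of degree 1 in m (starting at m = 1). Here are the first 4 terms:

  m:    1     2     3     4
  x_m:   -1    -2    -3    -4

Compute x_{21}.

1st diffs: -1, -1, -1 (constant).
So x_m = -m.
Evaluating at m = 21 gives x_{21} = -21.

-21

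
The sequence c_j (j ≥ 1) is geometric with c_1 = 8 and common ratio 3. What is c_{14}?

12754584

c_j = 8·3^(j-1).
c_{14} = 8·3^13 = 12754584.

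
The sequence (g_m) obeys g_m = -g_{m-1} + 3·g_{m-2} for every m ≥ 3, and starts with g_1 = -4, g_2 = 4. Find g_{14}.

Compute successive terms:
g_3 = -16, g_4 = 28, g_5 = -76, …, g_{11} = -10732, g_{12} = 24640, g_{13} = -56836, g_{14} = 130756.

130756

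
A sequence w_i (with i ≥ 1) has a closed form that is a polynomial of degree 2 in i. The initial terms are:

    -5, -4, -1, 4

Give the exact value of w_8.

1st diffs: 1, 3, 5.
2nd diffs: 2, 2 (constant).
Newton forward-difference form: w_i = -5 + 1·C(i-1,1) + 2·C(i-1,2).
At i = 8: i-1 = 7, so w_8 = -5 + 7 + 42 = 44.

44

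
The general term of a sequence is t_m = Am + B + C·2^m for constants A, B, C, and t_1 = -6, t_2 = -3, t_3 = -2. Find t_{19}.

-524202

Plug in m = 1, 2, 3: A + B + 2C = -6; 2A + B + 4C = -3; 3A + B + 8C = -2.
Subtracting the first from the second: A + 2C = 3.
Subtracting the second from the third: A + 4C = 1.
Solving: C = -1, A = 5, then B = -9.
Hence t_{19} = 5·19 + (-9) + (-1)·524288 = -524202.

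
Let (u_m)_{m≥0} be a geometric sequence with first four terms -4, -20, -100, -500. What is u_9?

Common ratio r = 5.
u_m = (-4)·5^(m-0).
u_9 = (-4)·5^9 = -7812500.

-7812500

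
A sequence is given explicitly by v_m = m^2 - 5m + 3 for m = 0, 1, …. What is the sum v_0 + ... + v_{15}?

688

Over m = 0..15: Σm = 120, Σm² = 1240.
Total = (1)·1240 + (-5)·120 + (3)·16 = 688.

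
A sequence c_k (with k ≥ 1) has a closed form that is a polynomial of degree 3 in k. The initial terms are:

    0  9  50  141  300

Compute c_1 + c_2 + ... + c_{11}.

11715

1st diffs: 9, 41, 91, 159.
2nd diffs: 32, 50, 68.
3rd diffs: 18, 18 (constant).
Newton forward-difference form: c_k = 9·C(k-1,1) + 32·C(k-1,2) + 18·C(k-1,3).
Continuing: …, 545, 894, 1365, 1976, …, c_{11} = 3690.
Summing k = 1..11 (11 terms) gives 11715.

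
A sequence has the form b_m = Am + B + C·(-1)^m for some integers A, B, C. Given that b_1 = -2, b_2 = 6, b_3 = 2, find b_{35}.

66

At m = 1, 2, 3: A + B - C = -2; 2A + B + C = 6; 3A + B - C = 2.
Subtracting the first from the second: A + 2C = 8.
Subtracting the second from the third: A - 2C = -4.
Solving: C = 3, A = 2, then B = -1.
So b_m = 2·m + (-1) + 3·(-1)^m; at m=35 this is 66.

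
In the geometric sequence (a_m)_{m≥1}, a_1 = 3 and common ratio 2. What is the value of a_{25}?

a_m = 3·2^(m-1).
a_{25} = 3·2^24 = 50331648.

50331648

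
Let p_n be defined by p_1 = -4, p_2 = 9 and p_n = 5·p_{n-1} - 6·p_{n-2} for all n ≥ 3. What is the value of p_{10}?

323859

Step forward from the initial values:
p_3 = 69  p_4 = 291  p_5 = 1041  p_6 = 3459  p_7 = 11049  p_8 = 34491  p_9 = 106161  p_{10} = 323859.
(Characteristic roots are 3 and 2.)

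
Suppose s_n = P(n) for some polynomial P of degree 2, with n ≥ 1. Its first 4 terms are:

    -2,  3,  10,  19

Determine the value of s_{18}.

1st diffs: 5, 7, 9.
2nd diffs: 2, 2 (constant).
Newton forward-difference form: s_n = -2 + 5·C(n-1,1) + 2·C(n-1,2).
At n = 18: n-1 = 17, so s_{18} = -2 + 85 + 272 = 355.

355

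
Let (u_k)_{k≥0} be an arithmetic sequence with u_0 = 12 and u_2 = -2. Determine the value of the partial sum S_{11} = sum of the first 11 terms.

Common difference d = (-2 - 12) / (2 - 0) = -7.
u_k = 12 + (k - 0)·(-7).
u_{10} = -58; S = 11·(12 + (-58))/2 = -253.

-253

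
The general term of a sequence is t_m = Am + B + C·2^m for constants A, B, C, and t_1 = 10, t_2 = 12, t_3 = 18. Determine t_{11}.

4082

At m = 1, 2, 3: A + B + 2C = 10; 2A + B + 4C = 12; 3A + B + 8C = 18.
Subtracting the first from the second: A + 2C = 2.
Subtracting the second from the third: A + 4C = 6.
Solving: C = 2, A = -2, then B = 8.
Therefore t_{11} = -22 + 8 + 2·2048 = 4082.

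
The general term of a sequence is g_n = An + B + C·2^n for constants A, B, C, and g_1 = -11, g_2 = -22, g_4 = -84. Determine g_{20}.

At n = 1, 2, 4: A + B + 2C = -11; 2A + B + 4C = -22; 4A + B + 16C = -84.
Subtracting the first from the second: A + 2C = -11.
Subtracting the second from the third: 2A + 12C = -62.
Solving: C = -5, A = -1, then B = 0.
Hence g_{20} = -1·20 + 0 + (-5)·1048576 = -5242900.

-5242900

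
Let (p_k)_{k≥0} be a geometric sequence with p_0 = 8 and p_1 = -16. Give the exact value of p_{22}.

33554432

Common ratio r = -2.
p_k = 8·(-2)^(k-0).
p_{22} = 8·(-2)^22 = 33554432.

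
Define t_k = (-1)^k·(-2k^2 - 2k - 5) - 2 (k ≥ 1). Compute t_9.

(-1)^9 = -1; -2k^2 - 2k - 5 at k=9 is -185; so t_9 = 183.

183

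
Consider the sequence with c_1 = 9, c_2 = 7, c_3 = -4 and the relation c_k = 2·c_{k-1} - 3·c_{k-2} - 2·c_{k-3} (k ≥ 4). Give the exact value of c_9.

1024

Step forward from the initial values:
c_4 = -47;  c_5 = -96;  c_6 = -43;  c_7 = 296;  c_8 = 913;  c_9 = 1024.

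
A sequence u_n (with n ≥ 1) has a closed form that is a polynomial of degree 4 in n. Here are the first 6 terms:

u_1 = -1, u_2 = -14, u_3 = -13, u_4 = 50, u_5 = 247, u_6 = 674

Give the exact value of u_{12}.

1st diffs: -13, 1, 63, 197, 427.
2nd diffs: 14, 62, 134, 230.
3rd diffs: 48, 72, 96.
4th diffs: 24, 24 (constant).
So u_n = n^4 - 2n^3 - 6n^2 + 4n + 2.
Evaluating at n = 12 gives u_{12} = 16466.

16466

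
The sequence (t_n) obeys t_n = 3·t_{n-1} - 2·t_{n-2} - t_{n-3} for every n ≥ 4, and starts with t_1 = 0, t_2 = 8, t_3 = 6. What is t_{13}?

Step forward from the initial values:
t_4 = 2  t_5 = -14  t_6 = -52  t_7 = -130  t_8 = -272  t_9 = -504  t_{10} = -838  t_{11} = -1234  t_{12} = -1522  t_{13} = -1260.

-1260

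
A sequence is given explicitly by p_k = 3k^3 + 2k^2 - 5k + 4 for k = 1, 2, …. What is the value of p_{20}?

24704

p_{20} = 3·20^3 + 2·20^2 - 5·20 + 4 = 24704.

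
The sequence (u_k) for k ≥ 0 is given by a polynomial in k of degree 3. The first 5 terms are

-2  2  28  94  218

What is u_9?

1st diffs: 4, 26, 66, 124.
2nd diffs: 22, 40, 58.
3rd diffs: 18, 18 (constant).
Newton forward-difference form: u_k = -2 + 4·C(k,1) + 22·C(k,2) + 18·C(k,3).
At k = 9: k = 9, so u_9 = -2 + 36 + 792 + 1512 = 2338.

2338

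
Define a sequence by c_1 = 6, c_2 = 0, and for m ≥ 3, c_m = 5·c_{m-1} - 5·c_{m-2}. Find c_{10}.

Step forward from the initial values:
c_3 = -30; c_4 = -150; c_5 = -600; c_6 = -2250; c_7 = -8250; c_8 = -30000; c_9 = -108750; c_{10} = -393750.

-393750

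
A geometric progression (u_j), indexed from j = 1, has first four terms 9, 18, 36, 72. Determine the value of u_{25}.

Common ratio r = 2.
u_j = 9·2^(j-1).
u_{25} = 9·2^24 = 150994944.

150994944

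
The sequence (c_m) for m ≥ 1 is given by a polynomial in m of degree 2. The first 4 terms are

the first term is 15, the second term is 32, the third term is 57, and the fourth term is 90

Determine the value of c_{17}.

1247

1st diffs: 17, 25, 33.
2nd diffs: 8, 8 (constant).
Newton forward-difference form: c_m = 15 + 17·C(m-1,1) + 8·C(m-1,2).
At m = 17: m-1 = 16, so c_{17} = 15 + 272 + 960 = 1247.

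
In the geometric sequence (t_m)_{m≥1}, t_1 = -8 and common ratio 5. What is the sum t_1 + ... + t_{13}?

-2441406248

t_m = (-8)·5^(m-1).
S = (-8)·(5^13 - 1)/(5 - 1) = (-8)·(1220703125 - 1)/(4) = -2441406248.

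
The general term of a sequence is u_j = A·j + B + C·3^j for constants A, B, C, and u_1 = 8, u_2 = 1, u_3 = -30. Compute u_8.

-13073

The three given values yield: A + B + 3C = 8; 2A + B + 9C = 1; 3A + B + 27C = -30.
Subtracting the first from the second: A + 6C = -7.
Subtracting the second from the third: A + 18C = -31.
Solving: C = -2, A = 5, then B = 9.
Hence u_8 = 5·8 + 9 + (-2)·6561 = -13073.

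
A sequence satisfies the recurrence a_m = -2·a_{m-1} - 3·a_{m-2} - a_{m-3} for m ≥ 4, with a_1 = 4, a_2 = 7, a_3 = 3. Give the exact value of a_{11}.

603

Compute successive terms:
a_4 = -31  a_5 = 46  a_6 = -2  a_7 = -103  a_8 = 166  a_9 = -21  a_{10} = -353  a_{11} = 603.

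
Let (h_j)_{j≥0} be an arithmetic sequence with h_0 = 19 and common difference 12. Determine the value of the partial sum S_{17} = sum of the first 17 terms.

1955

h_j = 19 + (j - 0)·12.
h_{16} = 211; S = 17·(19 + 211)/2 = 1955.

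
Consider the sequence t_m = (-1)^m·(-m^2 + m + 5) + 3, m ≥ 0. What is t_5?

18

(-1)^5 = -1; -m^2 + m + 5 at m=5 is -15; so t_5 = 18.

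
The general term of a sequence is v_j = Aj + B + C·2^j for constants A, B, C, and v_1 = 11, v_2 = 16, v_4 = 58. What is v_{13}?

32735

At j = 1, 2, 4: A + B + 2C = 11; 2A + B + 4C = 16; 4A + B + 16C = 58.
Subtracting the first from the second: A + 2C = 5.
Subtracting the second from the third: 2A + 12C = 42.
Solving: C = 4, A = -3, then B = 6.
Hence v_{13} = -3·13 + 6 + 4·8192 = 32735.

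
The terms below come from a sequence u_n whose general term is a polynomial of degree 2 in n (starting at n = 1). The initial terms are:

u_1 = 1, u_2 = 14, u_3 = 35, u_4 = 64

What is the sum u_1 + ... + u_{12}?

2630

1st diffs: 13, 21, 29.
2nd diffs: 8, 8 (constant).
So u_n = 4n^2 + n - 4.
Continuing: …, 101, 146, 199, 260, …, u_{12} = 584.
Summing n = 1..12 (12 terms) gives 2630.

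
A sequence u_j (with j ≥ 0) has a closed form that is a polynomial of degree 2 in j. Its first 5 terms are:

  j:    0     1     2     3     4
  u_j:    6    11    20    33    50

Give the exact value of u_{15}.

1st diffs: 5, 9, 13, 17.
2nd diffs: 4, 4, 4 (constant).
Newton forward-difference form: u_j = 6 + 5·C(j,1) + 4·C(j,2).
At j = 15: j = 15, so u_{15} = 6 + 75 + 420 = 501.

501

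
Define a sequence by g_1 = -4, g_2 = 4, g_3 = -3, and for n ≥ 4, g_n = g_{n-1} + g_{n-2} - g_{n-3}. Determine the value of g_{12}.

Applying the relation repeatedly:
g_4 = 5, g_5 = -2, g_6 = 6, g_7 = -1, g_8 = 7, g_9 = 0, g_{10} = 8, g_{11} = 1, g_{12} = 9.

9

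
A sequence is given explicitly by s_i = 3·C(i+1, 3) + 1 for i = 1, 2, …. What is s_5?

61

C(6, 3) = 20, so s_5 = 61.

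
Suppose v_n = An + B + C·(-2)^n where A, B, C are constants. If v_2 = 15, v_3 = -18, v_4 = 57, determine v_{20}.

At n = 2, 3, 4: 2A + B + 4C = 15; 3A + B - 8C = -18; 4A + B + 16C = 57.
Subtracting the first from the second: A - 12C = -33.
Subtracting the second from the third: A + 24C = 75.
Solving: C = 3, A = 3, then B = -3.
Therefore v_{20} = 60 + (-3) + 3·1048576 = 3145785.

3145785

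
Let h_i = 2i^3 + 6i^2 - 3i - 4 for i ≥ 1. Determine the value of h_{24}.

31028

h_{24} = 2·24^3 + 6·24^2 - 3·24 - 4 = 31028.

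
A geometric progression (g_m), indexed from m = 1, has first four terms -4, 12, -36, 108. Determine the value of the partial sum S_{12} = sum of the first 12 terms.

Common ratio r = -3.
g_m = (-4)·(-3)^(m-1).
S = (-4)·((-3)^12 - 1)/(-3 - 1) = (-4)·(531441 - 1)/(-4) = 531440.

531440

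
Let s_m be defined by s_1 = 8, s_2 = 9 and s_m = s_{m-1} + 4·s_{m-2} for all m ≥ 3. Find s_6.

Applying the relation repeatedly:
s_3 = 41; s_4 = 77; s_5 = 241; s_6 = 549.

549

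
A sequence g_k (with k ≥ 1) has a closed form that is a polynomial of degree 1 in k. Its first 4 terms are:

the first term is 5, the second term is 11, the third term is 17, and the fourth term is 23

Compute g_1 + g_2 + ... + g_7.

161

1st diffs: 6, 6, 6 (constant).
So g_k = 6k - 1.
Continuing: 29, 35, 41.
Summing k = 1..7 (7 terms) gives 161.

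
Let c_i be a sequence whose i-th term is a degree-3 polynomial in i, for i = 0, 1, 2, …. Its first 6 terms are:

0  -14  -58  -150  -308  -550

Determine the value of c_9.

1st diffs: -14, -44, -92, -158, -242.
2nd diffs: -30, -48, -66, -84.
3rd diffs: -18, -18, -18 (constant).
Newton forward-difference form: c_i = (-14)·C(i,1) + (-30)·C(i,2) + (-18)·C(i,3).
At i = 9: i = 9, so c_9 = -126 - 1080 - 1512 = -2718.

-2718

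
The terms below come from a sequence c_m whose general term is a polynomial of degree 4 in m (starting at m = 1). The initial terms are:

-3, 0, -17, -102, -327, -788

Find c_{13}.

1st diffs: 3, -17, -85, -225, -461.
2nd diffs: -20, -68, -140, -236.
3rd diffs: -48, -72, -96.
4th diffs: -24, -24 (constant).
So c_m = -m^4 + 2m^3 + 3m^2 - 5m - 2.
Evaluating at m = 13 gives c_{13} = -23727.

-23727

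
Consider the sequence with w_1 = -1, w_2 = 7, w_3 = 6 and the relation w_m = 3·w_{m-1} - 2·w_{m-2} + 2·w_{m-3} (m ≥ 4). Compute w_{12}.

w_4 = 2  w_5 = 8  w_6 = 32  w_7 = 84  w_8 = 204  w_9 = 508  w_{10} = 1284  w_{11} = 3244  w_{12} = 8180.

8180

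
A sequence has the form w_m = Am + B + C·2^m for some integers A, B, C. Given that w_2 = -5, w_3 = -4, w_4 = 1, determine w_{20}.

1048513

Plug in m = 2, 3, 4: 2A + B + 4C = -5; 3A + B + 8C = -4; 4A + B + 16C = 1.
Subtracting the first from the second: A + 4C = 1.
Subtracting the second from the third: A + 8C = 5.
Solving: C = 1, A = -3, then B = -3.
Hence w_{20} = -3·20 + (-3) + 1·1048576 = 1048513.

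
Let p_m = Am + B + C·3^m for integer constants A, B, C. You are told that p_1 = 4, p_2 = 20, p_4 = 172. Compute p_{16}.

Plug in m = 1, 2, 4: A + B + 3C = 4; 2A + B + 9C = 20; 4A + B + 81C = 172.
Subtracting the first from the second: A + 6C = 16.
Subtracting the second from the third: 2A + 72C = 152.
Solving: C = 2, A = 4, then B = -6.
So p_m = 4·m + (-6) + 2·3^m; at m=16 this is 86093500.

86093500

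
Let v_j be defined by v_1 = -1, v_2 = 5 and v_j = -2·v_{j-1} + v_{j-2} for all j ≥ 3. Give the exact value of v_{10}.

5333

Applying the relation repeatedly:
v_3 = -11, v_4 = 27, v_5 = -65, v_6 = 157, v_7 = -379, v_8 = 915, v_9 = -2209, v_{10} = 5333.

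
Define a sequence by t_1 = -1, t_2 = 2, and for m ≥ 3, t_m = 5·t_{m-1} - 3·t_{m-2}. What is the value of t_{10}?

378167

t_3 = 13, t_4 = 59, t_5 = 256, t_6 = 1103, t_7 = 4747, t_8 = 20426, t_9 = 87889, t_{10} = 378167.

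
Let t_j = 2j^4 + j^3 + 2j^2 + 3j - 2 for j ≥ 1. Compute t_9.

t_9 = 2·9^4 + 1·9^3 + 2·9^2 + 3·9 - 2 = 14038.

14038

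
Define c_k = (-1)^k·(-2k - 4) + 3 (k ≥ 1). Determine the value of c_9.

25

(-1)^9 = -1; -2k - 4 at k=9 is -22; so c_9 = 25.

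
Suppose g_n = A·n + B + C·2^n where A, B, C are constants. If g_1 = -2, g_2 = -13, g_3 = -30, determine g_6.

At n = 1, 2, 3: A + B + 2C = -2; 2A + B + 4C = -13; 3A + B + 8C = -30.
Subtracting the first from the second: A + 2C = -11.
Subtracting the second from the third: A + 4C = -17.
Solving: C = -3, A = -5, then B = 9.
Therefore g_6 = -30 + 9 + (-3)·64 = -213.

-213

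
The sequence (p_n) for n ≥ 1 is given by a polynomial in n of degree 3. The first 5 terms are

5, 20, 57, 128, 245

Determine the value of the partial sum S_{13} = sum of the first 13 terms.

1st diffs: 15, 37, 71, 117.
2nd diffs: 22, 34, 46.
3rd diffs: 12, 12 (constant).
Newton forward-difference form: p_n = 5 + 15·C(n-1,1) + 22·C(n-1,2) + 12·C(n-1,3).
Continuing: …, 420, 665, 992, 1413, …, p_{13} = 4277.
Summing n = 1..13 (13 terms) gives 16107.

16107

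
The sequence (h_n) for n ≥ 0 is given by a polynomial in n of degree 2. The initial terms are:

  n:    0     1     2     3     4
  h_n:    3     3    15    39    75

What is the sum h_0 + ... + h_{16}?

8211

1st diffs: 0, 12, 24, 36.
2nd diffs: 12, 12, 12 (constant).
Newton forward-difference form: h_n = 3 + 12·C(n,2).
Continuing: …, 123, 183, 255, 339, …, h_{16} = 1443.
Summing n = 0..16 (17 terms) gives 8211.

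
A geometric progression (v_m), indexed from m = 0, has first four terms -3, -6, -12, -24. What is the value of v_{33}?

Common ratio r = 2.
v_m = (-3)·2^(m-0).
v_{33} = (-3)·2^33 = -25769803776.

-25769803776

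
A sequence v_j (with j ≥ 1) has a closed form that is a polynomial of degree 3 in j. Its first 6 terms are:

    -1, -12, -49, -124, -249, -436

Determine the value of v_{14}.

1st diffs: -11, -37, -75, -125, -187.
2nd diffs: -26, -38, -50, -62.
3rd diffs: -12, -12, -12 (constant).
Newton forward-difference form: v_j = -1 + (-11)·C(j-1,1) + (-26)·C(j-1,2) + (-12)·C(j-1,3).
At j = 14: j-1 = 13, so v_{14} = -1 - 143 - 2028 - 3432 = -5604.

-5604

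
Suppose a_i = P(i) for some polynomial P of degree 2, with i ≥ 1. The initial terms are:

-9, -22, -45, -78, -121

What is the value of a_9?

1st diffs: -13, -23, -33, -43.
2nd diffs: -10, -10, -10 (constant).
So a_i = -5i^2 + 2i - 6.
Evaluating at i = 9 gives a_9 = -393.

-393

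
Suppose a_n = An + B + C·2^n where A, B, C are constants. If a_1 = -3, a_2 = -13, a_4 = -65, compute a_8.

-1033

The three given values yield: A + B + 2C = -3; 2A + B + 4C = -13; 4A + B + 16C = -65.
Subtracting the first from the second: A + 2C = -10.
Subtracting the second from the third: 2A + 12C = -52.
Solving: C = -4, A = -2, then B = 7.
Therefore a_8 = -16 + 7 + (-4)·256 = -1033.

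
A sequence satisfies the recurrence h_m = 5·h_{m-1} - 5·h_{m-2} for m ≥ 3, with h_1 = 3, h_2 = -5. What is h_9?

Compute successive terms:
h_3 = -40;  h_4 = -175;  h_5 = -675;  h_6 = -2500;  h_7 = -9125;  h_8 = -33125;  h_9 = -120000.

-120000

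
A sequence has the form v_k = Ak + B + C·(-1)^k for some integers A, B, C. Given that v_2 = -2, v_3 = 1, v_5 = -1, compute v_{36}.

Write the equations: 2A + B + C = -2; 3A + B - C = 1; 5A + B - C = -1.
Subtracting the first from the second: A - 2C = 3.
Subtracting the second from the third: 2A = -2.
Solving: C = -2, A = -1, then B = 2.
Therefore v_{36} = -36 + 2 + (-2)·1 = -36.

-36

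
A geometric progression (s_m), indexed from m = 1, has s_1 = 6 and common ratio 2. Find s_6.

s_m = 6·2^(m-1).
s_6 = 6·2^5 = 192.

192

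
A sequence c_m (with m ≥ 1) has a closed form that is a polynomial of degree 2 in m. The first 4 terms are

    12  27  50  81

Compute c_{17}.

1st diffs: 15, 23, 31.
2nd diffs: 8, 8 (constant).
So c_m = 4m^2 + 3m + 5.
Evaluating at m = 17 gives c_{17} = 1212.

1212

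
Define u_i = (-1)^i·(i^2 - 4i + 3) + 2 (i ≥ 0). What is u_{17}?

(-1)^17 = -1; i^2 - 4i + 3 at i=17 is 224; so u_{17} = -222.

-222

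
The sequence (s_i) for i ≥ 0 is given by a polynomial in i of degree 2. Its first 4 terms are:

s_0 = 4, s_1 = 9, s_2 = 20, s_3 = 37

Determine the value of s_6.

1st diffs: 5, 11, 17.
2nd diffs: 6, 6 (constant).
Newton forward-difference form: s_i = 4 + 5·C(i,1) + 6·C(i,2).
At i = 6: i = 6, so s_6 = 4 + 30 + 90 = 124.

124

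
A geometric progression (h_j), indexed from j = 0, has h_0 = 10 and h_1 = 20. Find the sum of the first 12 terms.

Common ratio r = 2.
h_j = 10·2^(j-0).
S = 10·(2^12 - 1)/(2 - 1) = 10·(4096 - 1)/(1) = 40950.

40950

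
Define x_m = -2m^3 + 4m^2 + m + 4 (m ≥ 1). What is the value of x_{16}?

-7148

x_{16} = -2·16^3 + 4·16^2 + 1·16 + 4 = -7148.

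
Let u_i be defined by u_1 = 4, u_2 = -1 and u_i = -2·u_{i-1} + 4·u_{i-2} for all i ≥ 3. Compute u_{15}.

18358272

Iterate the recurrence:
u_3 = 18; u_4 = -40; u_5 = 152; …; u_{12} = -541696; u_{13} = 1753088; u_{14} = -5672960; u_{15} = 18358272.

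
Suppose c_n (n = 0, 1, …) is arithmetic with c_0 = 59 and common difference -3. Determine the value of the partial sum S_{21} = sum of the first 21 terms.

c_n = 59 + (n - 0)·(-3).
c_{20} = -1; S = 21·(59 + (-1))/2 = 609.

609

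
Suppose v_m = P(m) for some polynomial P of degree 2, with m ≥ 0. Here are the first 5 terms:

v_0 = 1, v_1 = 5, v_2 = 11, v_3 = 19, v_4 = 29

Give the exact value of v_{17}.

341

1st diffs: 4, 6, 8, 10.
2nd diffs: 2, 2, 2 (constant).
So v_m = m^2 + 3m + 1.
Evaluating at m = 17 gives v_{17} = 341.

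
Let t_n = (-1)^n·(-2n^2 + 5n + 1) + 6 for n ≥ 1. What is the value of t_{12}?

(-1)^12 = 1; -2n^2 + 5n + 1 at n=12 is -227; so t_{12} = -221.

-221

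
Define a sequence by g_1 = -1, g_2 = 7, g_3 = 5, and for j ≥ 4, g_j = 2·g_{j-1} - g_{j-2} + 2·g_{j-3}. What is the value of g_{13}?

Iterate the recurrence:
g_4 = 1; g_5 = 11; g_6 = 31; g_7 = 53; g_8 = 97; g_9 = 203; g_{10} = 415; g_{11} = 821; g_{12} = 1633; g_{13} = 3275.

3275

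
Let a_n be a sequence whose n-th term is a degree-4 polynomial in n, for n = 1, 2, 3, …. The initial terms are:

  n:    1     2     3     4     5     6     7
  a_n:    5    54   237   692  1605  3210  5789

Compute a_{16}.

1st diffs: 49, 183, 455, 913, 1605, 2579.
2nd diffs: 134, 272, 458, 692, 974.
3rd diffs: 138, 186, 234, 282.
4th diffs: 48, 48, 48 (constant).
Newton forward-difference form: a_n = 5 + 49·C(n-1,1) + 134·C(n-1,2) + 138·C(n-1,3) + 48·C(n-1,4).
At n = 16: n-1 = 15, so a_{16} = 5 + 735 + 14070 + 62790 + 65520 = 143120.

143120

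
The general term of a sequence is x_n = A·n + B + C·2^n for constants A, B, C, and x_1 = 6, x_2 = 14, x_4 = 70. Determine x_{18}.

At n = 1, 2, 4: A + B + 2C = 6; 2A + B + 4C = 14; 4A + B + 16C = 70.
Subtracting the first from the second: A + 2C = 8.
Subtracting the second from the third: 2A + 12C = 56.
Solving: C = 5, A = -2, then B = -2.
Hence x_{18} = -2·18 + (-2) + 5·262144 = 1310682.

1310682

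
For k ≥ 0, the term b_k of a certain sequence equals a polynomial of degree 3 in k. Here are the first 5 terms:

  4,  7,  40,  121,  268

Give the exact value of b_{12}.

1st diffs: 3, 33, 81, 147.
2nd diffs: 30, 48, 66.
3rd diffs: 18, 18 (constant).
Newton forward-difference form: b_k = 4 + 3·C(k,1) + 30·C(k,2) + 18·C(k,3).
At k = 12: k = 12, so b_{12} = 4 + 36 + 1980 + 3960 = 5980.

5980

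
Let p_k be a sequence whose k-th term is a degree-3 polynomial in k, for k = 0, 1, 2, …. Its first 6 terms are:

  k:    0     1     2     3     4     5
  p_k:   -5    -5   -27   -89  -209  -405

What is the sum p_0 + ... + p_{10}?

1st diffs: 0, -22, -62, -120, -196.
2nd diffs: -22, -40, -58, -76.
3rd diffs: -18, -18, -18 (constant).
Newton forward-difference form: p_k = -5 + (-22)·C(k,2) + (-18)·C(k,3).
Continuing: …, -695, -1097, -1629, -2309, …, p_{10} = -3155.
Summing k = 0..10 (11 terms) gives -9625.

-9625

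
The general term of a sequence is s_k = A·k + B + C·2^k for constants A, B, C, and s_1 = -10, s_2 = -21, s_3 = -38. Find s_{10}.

-3121

Write the equations: A + B + 2C = -10; 2A + B + 4C = -21; 3A + B + 8C = -38.
Subtracting the first from the second: A + 2C = -11.
Subtracting the second from the third: A + 4C = -17.
Solving: C = -3, A = -5, then B = 1.
So s_k = -5·k + 1 + (-3)·2^k; at k=10 this is -3121.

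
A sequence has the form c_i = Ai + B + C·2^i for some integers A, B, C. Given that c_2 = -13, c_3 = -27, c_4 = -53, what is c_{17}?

Write the equations: 2A + B + 4C = -13; 3A + B + 8C = -27; 4A + B + 16C = -53.
Subtracting the first from the second: A + 4C = -14.
Subtracting the second from the third: A + 8C = -26.
Solving: C = -3, A = -2, then B = 3.
So c_i = -2·i + 3 + (-3)·2^i; at i=17 this is -393247.

-393247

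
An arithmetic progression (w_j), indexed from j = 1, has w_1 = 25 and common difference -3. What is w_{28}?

w_j = 25 + (j - 1)·(-3).
w_{28} = 25 + 27·(-3) = -56.

-56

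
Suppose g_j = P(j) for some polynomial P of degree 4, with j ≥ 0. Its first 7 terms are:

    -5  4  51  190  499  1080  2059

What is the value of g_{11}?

19014

1st diffs: 9, 47, 139, 309, 581, 979.
2nd diffs: 38, 92, 170, 272, 398.
3rd diffs: 54, 78, 102, 126.
4th diffs: 24, 24, 24 (constant).
Newton forward-difference form: g_j = -5 + 9·C(j,1) + 38·C(j,2) + 54·C(j,3) + 24·C(j,4).
At j = 11: j = 11, so g_{11} = -5 + 99 + 2090 + 8910 + 7920 = 19014.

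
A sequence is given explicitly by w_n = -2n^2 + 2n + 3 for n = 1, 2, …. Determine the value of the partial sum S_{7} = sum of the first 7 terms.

-203

Over n = 1..7: Σn = 28, Σn² = 140.
Total = (-2)·140 + (2)·28 + (3)·7 = -203.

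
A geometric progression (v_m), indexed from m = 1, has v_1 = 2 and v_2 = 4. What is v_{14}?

Common ratio r = 2.
v_m = 2·2^(m-1).
v_{14} = 2·2^13 = 16384.

16384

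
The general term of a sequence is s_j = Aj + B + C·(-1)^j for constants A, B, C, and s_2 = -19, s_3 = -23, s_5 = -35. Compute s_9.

The three given values yield: 2A + B + C = -19; 3A + B - C = -23; 5A + B - C = -35.
Subtracting the first from the second: A - 2C = -4.
Subtracting the second from the third: 2A = -12.
Solving: C = -1, A = -6, then B = -6.
Therefore s_9 = -54 + (-6) + (-1)·(-1) = -59.

-59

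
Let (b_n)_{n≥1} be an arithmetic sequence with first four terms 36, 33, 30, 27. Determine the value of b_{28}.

Common difference d = -3.
b_n = 36 + (n - 1)·(-3).
b_{28} = 36 + 27·(-3) = -45.

-45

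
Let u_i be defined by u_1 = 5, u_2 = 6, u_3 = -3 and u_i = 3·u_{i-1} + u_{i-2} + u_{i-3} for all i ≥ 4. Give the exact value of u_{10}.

3454

u_4 = 2;  u_5 = 9;  u_6 = 26;  u_7 = 89;  u_8 = 302;  u_9 = 1021;  u_{10} = 3454.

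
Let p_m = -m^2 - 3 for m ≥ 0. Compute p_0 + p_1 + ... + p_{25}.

Over m = 0..25: Σm = 325, Σm² = 5525.
Total = (-1)·5525 + (-3)·26 = -5603.

-5603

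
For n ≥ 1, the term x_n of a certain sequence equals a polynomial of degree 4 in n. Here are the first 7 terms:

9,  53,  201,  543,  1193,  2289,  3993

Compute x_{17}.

1st diffs: 44, 148, 342, 650, 1096, 1704.
2nd diffs: 104, 194, 308, 446, 608.
3rd diffs: 90, 114, 138, 162.
4th diffs: 24, 24, 24 (constant).
Newton forward-difference form: x_n = 9 + 44·C(n-1,1) + 104·C(n-1,2) + 90·C(n-1,3) + 24·C(n-1,4).
At n = 17: n-1 = 16, so x_{17} = 9 + 704 + 12480 + 50400 + 43680 = 107273.

107273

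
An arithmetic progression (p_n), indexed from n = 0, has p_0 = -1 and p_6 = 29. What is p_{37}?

184

Common difference d = (29 - (-1)) / (6 - 0) = 5.
p_n = -1 + (n - 0)·5.
p_{37} = -1 + 37·5 = 184.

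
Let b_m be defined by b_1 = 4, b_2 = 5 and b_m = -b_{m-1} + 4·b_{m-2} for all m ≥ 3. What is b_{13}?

24899

Applying the relation repeatedly:
b_3 = 11, b_4 = 9, b_5 = 35, …, b_{10} = -1231, b_{11} = 3995, b_{12} = -8919, b_{13} = 24899.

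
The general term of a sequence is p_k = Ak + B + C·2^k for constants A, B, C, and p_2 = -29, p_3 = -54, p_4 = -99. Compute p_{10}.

The three given values yield: 2A + B + 4C = -29; 3A + B + 8C = -54; 4A + B + 16C = -99.
Subtracting the first from the second: A + 4C = -25.
Subtracting the second from the third: A + 8C = -45.
Solving: C = -5, A = -5, then B = 1.
Therefore p_{10} = -50 + 1 + (-5)·1024 = -5169.

-5169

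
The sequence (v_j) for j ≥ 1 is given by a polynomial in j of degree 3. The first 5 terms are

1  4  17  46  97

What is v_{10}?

892

1st diffs: 3, 13, 29, 51.
2nd diffs: 10, 16, 22.
3rd diffs: 6, 6 (constant).
Newton forward-difference form: v_j = 1 + 3·C(j-1,1) + 10·C(j-1,2) + 6·C(j-1,3).
At j = 10: j-1 = 9, so v_{10} = 1 + 27 + 360 + 504 = 892.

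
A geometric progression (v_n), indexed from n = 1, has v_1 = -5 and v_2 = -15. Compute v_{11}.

Common ratio r = 3.
v_n = (-5)·3^(n-1).
v_{11} = (-5)·3^10 = -295245.

-295245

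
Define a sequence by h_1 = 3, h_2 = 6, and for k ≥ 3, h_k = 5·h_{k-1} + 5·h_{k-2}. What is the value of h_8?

Compute successive terms:
h_3 = 45, h_4 = 255, h_5 = 1500, h_6 = 8775, h_7 = 51375, h_8 = 300750.

300750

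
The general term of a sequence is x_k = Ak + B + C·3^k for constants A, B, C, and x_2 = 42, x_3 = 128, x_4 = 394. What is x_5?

At k = 2, 3, 4: 2A + B + 9C = 42; 3A + B + 27C = 128; 4A + B + 81C = 394.
Subtracting the first from the second: A + 18C = 86.
Subtracting the second from the third: A + 54C = 266.
Solving: C = 5, A = -4, then B = 5.
Hence x_5 = -4·5 + 5 + 5·243 = 1200.

1200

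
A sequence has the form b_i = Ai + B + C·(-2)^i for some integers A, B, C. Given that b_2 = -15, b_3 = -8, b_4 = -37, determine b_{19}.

524192

Write the equations: 2A + B + 4C = -15; 3A + B - 8C = -8; 4A + B + 16C = -37.
Subtracting the first from the second: A - 12C = 7.
Subtracting the second from the third: A + 24C = -29.
Solving: C = -1, A = -5, then B = -1.
Therefore b_{19} = -95 + (-1) + (-1)·(-524288) = 524192.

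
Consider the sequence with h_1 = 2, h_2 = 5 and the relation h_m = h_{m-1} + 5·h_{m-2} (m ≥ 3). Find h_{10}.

19240

Compute successive terms:
h_3 = 15; h_4 = 40; h_5 = 115; h_6 = 315; h_7 = 890; h_8 = 2465; h_9 = 6915; h_{10} = 19240.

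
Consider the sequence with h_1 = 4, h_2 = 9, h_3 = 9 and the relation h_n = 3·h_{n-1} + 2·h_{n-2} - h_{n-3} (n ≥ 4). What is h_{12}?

845696

Compute successive terms:
h_4 = 41; h_5 = 132; h_6 = 469; h_7 = 1630; h_8 = 5696; h_9 = 19879; h_{10} = 69399; h_{11} = 242259; h_{12} = 845696.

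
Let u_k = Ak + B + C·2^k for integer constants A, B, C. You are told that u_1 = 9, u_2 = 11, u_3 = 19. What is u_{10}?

3039

Write the equations: A + B + 2C = 9; 2A + B + 4C = 11; 3A + B + 8C = 19.
Subtracting the first from the second: A + 2C = 2.
Subtracting the second from the third: A + 4C = 8.
Solving: C = 3, A = -4, then B = 7.
Hence u_{10} = -4·10 + 7 + 3·1024 = 3039.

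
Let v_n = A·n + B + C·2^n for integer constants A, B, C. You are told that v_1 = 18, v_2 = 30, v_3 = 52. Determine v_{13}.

40992

Write the equations: A + B + 2C = 18; 2A + B + 4C = 30; 3A + B + 8C = 52.
Subtracting the first from the second: A + 2C = 12.
Subtracting the second from the third: A + 4C = 22.
Solving: C = 5, A = 2, then B = 6.
So v_n = 2·n + 6 + 5·2^n; at n=13 this is 40992.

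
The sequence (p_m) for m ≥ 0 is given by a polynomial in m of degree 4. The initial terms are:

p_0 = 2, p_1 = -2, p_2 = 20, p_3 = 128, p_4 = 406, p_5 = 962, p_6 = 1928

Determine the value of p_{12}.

26750

1st diffs: -4, 22, 108, 278, 556, 966.
2nd diffs: 26, 86, 170, 278, 410.
3rd diffs: 60, 84, 108, 132.
4th diffs: 24, 24, 24 (constant).
Newton forward-difference form: p_m = 2 + (-4)·C(m,1) + 26·C(m,2) + 60·C(m,3) + 24·C(m,4).
At m = 12: m = 12, so p_{12} = 2 - 48 + 1716 + 13200 + 11880 = 26750.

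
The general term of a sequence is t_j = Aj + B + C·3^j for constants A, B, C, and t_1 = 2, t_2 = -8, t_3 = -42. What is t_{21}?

-20920706358

The three given values yield: A + B + 3C = 2; 2A + B + 9C = -8; 3A + B + 27C = -42.
Subtracting the first from the second: A + 6C = -10.
Subtracting the second from the third: A + 18C = -34.
Solving: C = -2, A = 2, then B = 6.
Therefore t_{21} = 42 + 6 + (-2)·10460353203 = -20920706358.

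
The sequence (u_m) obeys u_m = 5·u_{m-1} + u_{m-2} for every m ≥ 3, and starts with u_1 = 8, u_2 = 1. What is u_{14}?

Iterate the recurrence:
u_3 = 13;  u_4 = 66;  u_5 = 343;  …;  u_{11} = 6723283;  u_{12} = 34911201;  u_{13} = 181279288;  u_{14} = 941307641.

941307641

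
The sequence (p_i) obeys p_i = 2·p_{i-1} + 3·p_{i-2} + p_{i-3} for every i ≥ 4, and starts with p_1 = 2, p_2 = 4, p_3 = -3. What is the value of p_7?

127

Applying the relation repeatedly:
p_4 = 8  p_5 = 11  p_6 = 43  p_7 = 127.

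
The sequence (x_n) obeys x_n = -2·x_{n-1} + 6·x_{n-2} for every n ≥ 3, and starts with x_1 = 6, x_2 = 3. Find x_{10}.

-147408

Compute successive terms:
x_3 = 30;  x_4 = -42;  x_5 = 264;  x_6 = -780;  x_7 = 3144;  x_8 = -10968;  x_9 = 40800;  x_{10} = -147408.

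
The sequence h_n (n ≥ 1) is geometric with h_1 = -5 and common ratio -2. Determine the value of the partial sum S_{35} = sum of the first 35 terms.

h_n = (-5)·(-2)^(n-1).
S = (-5)·((-2)^35 - 1)/(-2 - 1) = (-5)·(-34359738368 - 1)/(-3) = -57266230615.

-57266230615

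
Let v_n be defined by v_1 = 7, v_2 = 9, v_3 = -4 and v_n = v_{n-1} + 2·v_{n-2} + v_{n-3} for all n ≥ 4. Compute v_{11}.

2657

Applying the relation repeatedly:
v_4 = 21  v_5 = 22  v_6 = 60  v_7 = 125  v_8 = 267  v_9 = 577  v_{10} = 1236  v_{11} = 2657.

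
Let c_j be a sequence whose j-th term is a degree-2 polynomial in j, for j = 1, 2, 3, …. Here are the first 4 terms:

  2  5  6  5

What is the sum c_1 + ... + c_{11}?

-143

1st diffs: 3, 1, -1.
2nd diffs: -2, -2 (constant).
Newton forward-difference form: c_j = 2 + 3·C(j-1,1) + (-2)·C(j-1,2).
Continuing: …, 2, -3, -10, -19, …, c_{11} = -58.
Summing j = 1..11 (11 terms) gives -143.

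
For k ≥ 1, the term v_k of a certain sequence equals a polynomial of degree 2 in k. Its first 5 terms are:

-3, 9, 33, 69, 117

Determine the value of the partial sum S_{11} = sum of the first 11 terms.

1st diffs: 12, 24, 36, 48.
2nd diffs: 12, 12, 12 (constant).
So v_k = 6k^2 - 6k - 3.
Continuing: …, 177, 249, 333, 429, …, v_{11} = 657.
Summing k = 1..11 (11 terms) gives 2607.

2607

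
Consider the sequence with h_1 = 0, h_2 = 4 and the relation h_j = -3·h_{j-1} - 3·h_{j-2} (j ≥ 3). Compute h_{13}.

Step forward from the initial values:
h_3 = -12;  h_4 = 24;  h_5 = -36;  …;  h_{10} = -648;  h_{11} = 972;  h_{12} = -972;  h_{13} = 0.

0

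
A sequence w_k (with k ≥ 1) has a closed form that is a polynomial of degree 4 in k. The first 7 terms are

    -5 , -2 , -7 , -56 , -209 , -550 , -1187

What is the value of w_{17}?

-64757

1st diffs: 3, -5, -49, -153, -341, -637.
2nd diffs: -8, -44, -104, -188, -296.
3rd diffs: -36, -60, -84, -108.
4th diffs: -24, -24, -24 (constant).
So w_k = -k^4 + 4k^3 - 3k^2 - k - 4.
Evaluating at k = 17 gives w_{17} = -64757.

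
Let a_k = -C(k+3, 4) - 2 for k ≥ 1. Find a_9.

C(12, 4) = 495, so a_9 = -497.

-497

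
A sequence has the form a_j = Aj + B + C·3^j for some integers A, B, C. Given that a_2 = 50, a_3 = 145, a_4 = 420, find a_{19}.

Write the equations: 2A + B + 9C = 50; 3A + B + 27C = 145; 4A + B + 81C = 420.
Subtracting the first from the second: A + 18C = 95.
Subtracting the second from the third: A + 54C = 275.
Solving: C = 5, A = 5, then B = -5.
So a_j = 5·j + (-5) + 5·3^j; at j=19 this is 5811307425.

5811307425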